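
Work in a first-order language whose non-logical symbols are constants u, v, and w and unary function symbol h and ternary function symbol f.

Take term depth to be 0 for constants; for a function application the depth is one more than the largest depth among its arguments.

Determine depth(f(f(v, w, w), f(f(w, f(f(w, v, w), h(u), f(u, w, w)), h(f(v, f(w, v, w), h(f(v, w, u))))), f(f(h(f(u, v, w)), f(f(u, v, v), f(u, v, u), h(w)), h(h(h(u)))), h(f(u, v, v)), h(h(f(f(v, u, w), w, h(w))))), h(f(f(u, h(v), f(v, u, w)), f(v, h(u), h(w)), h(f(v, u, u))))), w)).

7

depth(f(v, w, w)) = 1 + max(0, 0, 0) = 1
depth(f(w, v, w)) = 1 + max(0, 0, 0) = 1
depth(h(u)) = 1 + depth(u) = 1 + 0 = 1
depth(f(u, w, w)) = 1 + max(0, 0, 0) = 1
depth(f(f(w, v, w), h(u), f(u, w, w))) = 1 + max(1, 1, 1) = 2
depth(f(v, w, u)) = 1 + max(0, 0, 0) = 1
depth(h(f(v, w, u))) = 1 + depth(f(v, w, u)) = 1 + 1 = 2
depth(f(v, f(w, v, w), h(f(v, w, u)))) = 1 + max(0, 1, 2) = 3
depth(h(f(v, f(w, v, w), h(f(v, w, u))))) = 1 + depth(f(v, f(w, v, w), h(f(v, w, u)))) = 1 + 3 = 4
depth(f(w, f(f(w, v, w), h(u), f(u, w, w)), h(f(v, f(w, v, w), h(f(v, w, u)))))) = 1 + max(0, 2, 4) = 5
depth(f(u, v, w)) = 1 + max(0, 0, 0) = 1
depth(h(f(u, v, w))) = 1 + depth(f(u, v, w)) = 1 + 1 = 2
depth(f(u, v, v)) = 1 + max(0, 0, 0) = 1
depth(f(u, v, u)) = 1 + max(0, 0, 0) = 1
depth(h(w)) = 1 + depth(w) = 1 + 0 = 1
depth(f(f(u, v, v), f(u, v, u), h(w))) = 1 + max(1, 1, 1) = 2
depth(h(h(u))) = 1 + depth(h(u)) = 1 + 1 = 2
depth(h(h(h(u)))) = 1 + depth(h(h(u))) = 1 + 2 = 3
depth(f(h(f(u, v, w)), f(f(u, v, v), f(u, v, u), h(w)), h(h(h(u))))) = 1 + max(2, 2, 3) = 4
depth(h(f(u, v, v))) = 1 + depth(f(u, v, v)) = 1 + 1 = 2
depth(f(v, u, w)) = 1 + max(0, 0, 0) = 1
depth(f(f(v, u, w), w, h(w))) = 1 + max(1, 0, 1) = 2
depth(h(f(f(v, u, w), w, h(w)))) = 1 + depth(f(f(v, u, w), w, h(w))) = 1 + 2 = 3
depth(h(h(f(f(v, u, w), w, h(w))))) = 1 + depth(h(f(f(v, u, w), w, h(w)))) = 1 + 3 = 4
depth(f(f(h(f(u, v, w)), f(f(u, v, v), f(u, v, u), h(w)), h(h(h(u)))), h(f(u, v, v)), h(h(f(f(v, u, w), w, h(w)))))) = 1 + max(4, 2, 4) = 5
depth(h(v)) = 1 + depth(v) = 1 + 0 = 1
depth(f(u, h(v), f(v, u, w))) = 1 + max(0, 1, 1) = 2
depth(f(v, h(u), h(w))) = 1 + max(0, 1, 1) = 2
depth(f(v, u, u)) = 1 + max(0, 0, 0) = 1
depth(h(f(v, u, u))) = 1 + depth(f(v, u, u)) = 1 + 1 = 2
depth(f(f(u, h(v), f(v, u, w)), f(v, h(u), h(w)), h(f(v, u, u)))) = 1 + max(2, 2, 2) = 3
depth(h(f(f(u, h(v), f(v, u, w)), f(v, h(u), h(w)), h(f(v, u, u))))) = 1 + depth(f(f(u, h(v), f(v, u, w)), f(v, h(u), h(w)), h(f(v, u, u)))) = 1 + 3 = 4
depth(f(f(w, f(f(w, v, w), h(u), f(u, w, w)), h(f(v, f(w, v, w), h(f(v, w, u))))), f(f(h(f(u, v, w)), f(f(u, v, v), f(u, v, u), h(w)), h(h(h(u)))), h(f(u, v, v)), h(h(f(f(v, u, w), w, h(w))))), h(f(f(u, h(v), f(v, u, w)), f(v, h(u), h(w)), h(f(v, u, u)))))) = 1 + max(5, 5, 4) = 6
depth(f(f(v, w, w), f(f(w, f(f(w, v, w), h(u), f(u, w, w)), h(f(v, f(w, v, w), h(f(v, w, u))))), f(f(h(f(u, v, w)), f(f(u, v, v), f(u, v, u), h(w)), h(h(h(u)))), h(f(u, v, v)), h(h(f(f(v, u, w), w, h(w))))), h(f(f(u, h(v), f(v, u, w)), f(v, h(u), h(w)), h(f(v, u, u))))), w)) = 1 + max(1, 6, 0) = 7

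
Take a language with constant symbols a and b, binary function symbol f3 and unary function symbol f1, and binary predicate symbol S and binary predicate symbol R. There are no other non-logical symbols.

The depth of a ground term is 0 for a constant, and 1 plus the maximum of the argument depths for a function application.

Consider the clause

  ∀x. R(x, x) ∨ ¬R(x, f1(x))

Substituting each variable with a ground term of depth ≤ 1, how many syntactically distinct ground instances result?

8

Ground terms of depth ≤ 1:
  Let N_k count ground terms of depth at most k. Each non-constant term of depth ≤ k is some function symbol applied to depth-≤(k−1) arguments, giving N_k = 2 + N_{k-1}^2 + N_{k-1}.
  N_0 = 2
  N_1 = 2 + 2^2 + 2 = 8
  Explicitly: a, b, f3(a, a), f3(a, b), f3(b, a), f3(b, b), f1(a), f1(b).
So there are 8 ground terms available for substitution.
There is 1 variable to instantiate (x),  occurring in at least one literal, so different choices give different ground instances.
Number of ground instances = 8.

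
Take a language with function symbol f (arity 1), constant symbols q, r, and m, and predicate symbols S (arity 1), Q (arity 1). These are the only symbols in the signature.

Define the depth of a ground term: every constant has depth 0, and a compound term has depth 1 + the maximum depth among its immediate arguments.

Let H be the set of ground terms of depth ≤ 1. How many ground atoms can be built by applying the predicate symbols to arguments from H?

First count ground terms of depth ≤ 1.
Let N_k count ground terms of depth at most k. Each non-constant term of depth ≤ k is some function symbol applied to depth-≤(k−1) arguments, giving N_k = 3 + N_{k-1}.
N_0 = 3
N_1 = 3 + 3 = 6
Explicitly: q, r, m, f(q), f(r), f(m).
So |H| = 6.
A ground atom is a predicate applied to a tuple of terms from H, so the count is the sum over predicates of |H|^arity:
  S: 6;  Q: 6
Total ground atoms: 6 + 6 = 12.

12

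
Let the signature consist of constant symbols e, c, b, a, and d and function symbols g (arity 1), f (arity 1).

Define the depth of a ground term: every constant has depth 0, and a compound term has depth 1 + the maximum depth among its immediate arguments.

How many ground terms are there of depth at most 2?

Let N_k = |{terms of depth ≤ k}|. Then N_0 = 5 and N_k = 5 + N_{k-1} + N_{k-1} for k ≥ 1 (one summand per function symbol, arity giving the exponent).
N_0 = 5
N_1 = 5 + 5 + 5 = 15
N_2 = 5 + 15 + 15 = 35

35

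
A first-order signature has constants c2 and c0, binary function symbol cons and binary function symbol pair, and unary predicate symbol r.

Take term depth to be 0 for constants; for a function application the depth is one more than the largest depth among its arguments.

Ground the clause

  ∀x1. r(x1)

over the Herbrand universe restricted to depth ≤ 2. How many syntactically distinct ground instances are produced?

Ground terms of depth ≤ 2:
  If N_k denotes the number of depth-≤k ground terms, the 2 constants give N_0 = 2, and each function symbol of arity r contributes N_{k-1}^r new terms at level k: N_k = 2 + N_{k-1}^2 + N_{k-1}^2.
  N_0 = 2
  N_1 = 2 + 2^2 + 2^2 = 10
  N_2 = 2 + 10^2 + 10^2 = 202
So there are 202 ground terms available for substitution.
There is 1 variable to instantiate (x1),  occurring in at least one literal, so different choices give different ground instances.
Number of ground instances = 202.

202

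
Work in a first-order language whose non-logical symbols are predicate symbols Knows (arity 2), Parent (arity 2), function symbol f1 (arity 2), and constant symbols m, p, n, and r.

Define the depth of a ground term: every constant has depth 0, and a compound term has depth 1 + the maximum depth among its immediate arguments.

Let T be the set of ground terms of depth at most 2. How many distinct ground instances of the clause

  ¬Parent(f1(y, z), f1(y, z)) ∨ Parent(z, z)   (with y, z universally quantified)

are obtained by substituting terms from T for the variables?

163216

Ground terms of depth ≤ 2:
  If N_k denotes the number of depth-≤k ground terms, the 4 constants give N_0 = 4, and each function symbol of arity r contributes N_{k-1}^r new terms at level k: N_k = 4 + N_{k-1}^2.
  N_0 = 4
  N_1 = 4 + 4^2 = 20
  N_2 = 4 + 20^2 = 404
So there are 404 ground terms available for substitution.
The body mentions every one of the 2 quantified variables; since ground terms form a free algebra, no two substitutions collapse to the same formula.
Number of ground instances = 404^2 = 163216.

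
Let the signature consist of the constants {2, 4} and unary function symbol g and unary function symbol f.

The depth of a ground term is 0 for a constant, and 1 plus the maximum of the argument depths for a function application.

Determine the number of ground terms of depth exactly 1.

Count level by level. With function symbols g/1, f/1, the terms of depth ≤ k are the 2 constants together with each function applied to depth-≤(k−1) tuples, so N_k = 2 + N_{k-1} + N_{k-1}.
N_0 = 2
N_1 = 2 + 2 + 2 = 6
Terms of depth exactly 1: N_1 − N_0 = 6 − 2 = 4.

4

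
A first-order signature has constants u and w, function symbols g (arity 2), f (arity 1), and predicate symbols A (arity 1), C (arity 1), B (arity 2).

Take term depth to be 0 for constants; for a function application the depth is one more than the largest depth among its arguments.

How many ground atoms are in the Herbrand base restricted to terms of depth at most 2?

5624

First count ground terms of depth ≤ 2.
If N_k denotes the number of depth-≤k ground terms, the 2 constants give N_0 = 2, and each function symbol of arity r contributes N_{k-1}^r new terms at level k: N_k = 2 + N_{k-1}^2 + N_{k-1}.
N_0 = 2
N_1 = 2 + 2^2 + 2 = 8
N_2 = 2 + 8^2 + 8 = 74
So |H| = 74.
A ground atom is a predicate applied to a tuple of terms from H, so the count is the sum over predicates of |H|^arity:
  A: 74;  C: 74;  B: 74^2 = 5476
Total ground atoms: 74 + 74 + 5476 = 5624.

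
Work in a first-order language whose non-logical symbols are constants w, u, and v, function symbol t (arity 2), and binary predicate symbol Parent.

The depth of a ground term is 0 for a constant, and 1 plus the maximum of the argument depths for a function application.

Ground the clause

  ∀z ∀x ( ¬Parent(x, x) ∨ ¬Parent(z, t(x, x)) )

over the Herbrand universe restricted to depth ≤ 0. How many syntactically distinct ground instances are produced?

9

Ground terms of depth ≤ 0:
  Count level by level. With function symbols t/2, the terms of depth ≤ k are the 3 constants together with each function applied to depth-≤(k−1) tuples, so N_k = 3 + N_{k-1}^2.
  N_0 = 3
  Explicitly: w, u, v.
So there are 3 ground terms available for substitution.
The body mentions every one of the 2 quantified variables; since ground terms form a free algebra, no two substitutions collapse to the same formula.
Number of ground instances = 3^2 = 9.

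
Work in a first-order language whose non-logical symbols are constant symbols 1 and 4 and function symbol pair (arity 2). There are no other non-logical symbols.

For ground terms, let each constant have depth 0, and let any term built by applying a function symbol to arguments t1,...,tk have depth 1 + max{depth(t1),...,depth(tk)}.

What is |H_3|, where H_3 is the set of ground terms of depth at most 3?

If N_k denotes the number of depth-≤k ground terms, the 2 constants give N_0 = 2, and each function symbol of arity r contributes N_{k-1}^r new terms at level k: N_k = 2 + N_{k-1}^2.
N_0 = 2
N_1 = 2 + 2^2 = 6
N_2 = 2 + 6^2 = 38
N_3 = 2 + 38^2 = 1446

1446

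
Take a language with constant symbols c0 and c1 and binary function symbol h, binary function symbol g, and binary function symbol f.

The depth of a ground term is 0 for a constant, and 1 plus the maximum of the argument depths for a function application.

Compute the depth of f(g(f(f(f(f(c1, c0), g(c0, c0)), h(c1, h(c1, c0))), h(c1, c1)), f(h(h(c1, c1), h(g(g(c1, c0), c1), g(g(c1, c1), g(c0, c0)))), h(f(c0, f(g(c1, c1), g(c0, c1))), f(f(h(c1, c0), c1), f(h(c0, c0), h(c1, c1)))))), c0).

7

depth(f(c1, c0)) = 1 + max(0, 0) = 1
depth(g(c0, c0)) = 1 + max(0, 0) = 1
depth(f(f(c1, c0), g(c0, c0))) = 1 + max(1, 1) = 2
depth(h(c1, c0)) = 1 + max(0, 0) = 1
depth(h(c1, h(c1, c0))) = 1 + max(0, 1) = 2
depth(f(f(f(c1, c0), g(c0, c0)), h(c1, h(c1, c0)))) = 1 + max(2, 2) = 3
depth(h(c1, c1)) = 1 + max(0, 0) = 1
depth(f(f(f(f(c1, c0), g(c0, c0)), h(c1, h(c1, c0))), h(c1, c1))) = 1 + max(3, 1) = 4
depth(g(c1, c0)) = 1 + max(0, 0) = 1
depth(g(g(c1, c0), c1)) = 1 + max(1, 0) = 2
depth(g(c1, c1)) = 1 + max(0, 0) = 1
depth(g(g(c1, c1), g(c0, c0))) = 1 + max(1, 1) = 2
depth(h(g(g(c1, c0), c1), g(g(c1, c1), g(c0, c0)))) = 1 + max(2, 2) = 3
depth(h(h(c1, c1), h(g(g(c1, c0), c1), g(g(c1, c1), g(c0, c0))))) = 1 + max(1, 3) = 4
depth(g(c0, c1)) = 1 + max(0, 0) = 1
depth(f(g(c1, c1), g(c0, c1))) = 1 + max(1, 1) = 2
depth(f(c0, f(g(c1, c1), g(c0, c1)))) = 1 + max(0, 2) = 3
depth(f(h(c1, c0), c1)) = 1 + max(1, 0) = 2
depth(h(c0, c0)) = 1 + max(0, 0) = 1
depth(f(h(c0, c0), h(c1, c1))) = 1 + max(1, 1) = 2
depth(f(f(h(c1, c0), c1), f(h(c0, c0), h(c1, c1)))) = 1 + max(2, 2) = 3
depth(h(f(c0, f(g(c1, c1), g(c0, c1))), f(f(h(c1, c0), c1), f(h(c0, c0), h(c1, c1))))) = 1 + max(3, 3) = 4
depth(f(h(h(c1, c1), h(g(g(c1, c0), c1), g(g(c1, c1), g(c0, c0)))), h(f(c0, f(g(c1, c1), g(c0, c1))), f(f(h(c1, c0), c1), f(h(c0, c0), h(c1, c1)))))) = 1 + max(4, 4) = 5
depth(g(f(f(f(f(c1, c0), g(c0, c0)), h(c1, h(c1, c0))), h(c1, c1)), f(h(h(c1, c1), h(g(g(c1, c0), c1), g(g(c1, c1), g(c0, c0)))), h(f(c0, f(g(c1, c1), g(c0, c1))), f(f(h(c1, c0), c1), f(h(c0, c0), h(c1, c1))))))) = 1 + max(4, 5) = 6
depth(f(g(f(f(f(f(c1, c0), g(c0, c0)), h(c1, h(c1, c0))), h(c1, c1)), f(h(h(c1, c1), h(g(g(c1, c0), c1), g(g(c1, c1), g(c0, c0)))), h(f(c0, f(g(c1, c1), g(c0, c1))), f(f(h(c1, c0), c1), f(h(c0, c0), h(c1, c1)))))), c0)) = 1 + max(6, 0) = 7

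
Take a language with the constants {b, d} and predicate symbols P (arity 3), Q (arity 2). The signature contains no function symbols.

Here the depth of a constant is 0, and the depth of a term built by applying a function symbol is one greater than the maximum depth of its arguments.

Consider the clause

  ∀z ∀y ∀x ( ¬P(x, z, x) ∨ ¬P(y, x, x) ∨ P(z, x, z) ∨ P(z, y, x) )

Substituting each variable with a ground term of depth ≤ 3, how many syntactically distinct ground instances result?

Ground terms of depth ≤ 3:
  With no function symbols every ground term is a constant, so there are exactly 2 ground terms at every depth bound.
  N_0 = 2
  N_1 = 2
  N_2 = 2
  N_3 = 2
So there are 2 ground terms available for substitution.
The body mentions every one of the 3 quantified variables; since ground terms form a free algebra, no two substitutions collapse to the same formula.
Number of ground instances = 2^3 = 8.

8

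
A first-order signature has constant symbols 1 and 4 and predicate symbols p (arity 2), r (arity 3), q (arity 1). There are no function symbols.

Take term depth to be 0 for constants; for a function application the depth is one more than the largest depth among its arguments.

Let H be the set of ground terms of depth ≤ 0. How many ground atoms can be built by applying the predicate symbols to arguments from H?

First count ground terms of depth ≤ 0.
With no function symbols every ground term is a constant, so there are exactly 2 ground terms at every depth bound.
N_0 = 2
Explicitly: 1, 4.
So |H| = 2.
Ground atoms are formed by filling each argument slot of a predicate with a term from H, so an r-ary predicate gives |H|^r atoms:
  p: 2^2 = 4;  r: 2^3 = 8;  q: 2
Total ground atoms: 4 + 8 + 2 = 14.

14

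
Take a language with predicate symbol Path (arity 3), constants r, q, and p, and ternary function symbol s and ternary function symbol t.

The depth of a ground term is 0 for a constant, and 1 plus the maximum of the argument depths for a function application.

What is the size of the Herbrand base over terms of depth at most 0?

First count ground terms of depth ≤ 0.
Count level by level. With function symbols s/3, t/3, the terms of depth ≤ k are the 3 constants together with each function applied to depth-≤(k−1) tuples, so N_k = 3 + N_{k-1}^3 + N_{k-1}^3.
N_0 = 3
Explicitly: r, q, p.
So |H| = 3.
A ground atom is a predicate applied to a tuple of terms from H, so the count is the sum over predicates of |H|^arity:
  Path: 3^3 = 27
Total ground atoms: 27.

27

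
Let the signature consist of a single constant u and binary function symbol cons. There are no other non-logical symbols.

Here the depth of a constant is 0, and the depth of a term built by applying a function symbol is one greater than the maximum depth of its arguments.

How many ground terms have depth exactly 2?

Count level by level. With function symbols cons/2, the terms of depth ≤ k are the 1 constant together with each function applied to depth-≤(k−1) tuples, so N_k = 1 + N_{k-1}^2.
N_0 = 1
N_1 = 1 + 1^2 = 2
N_2 = 1 + 2^2 = 5
Terms of depth exactly 2: N_2 − N_1 = 5 − 2 = 3.

3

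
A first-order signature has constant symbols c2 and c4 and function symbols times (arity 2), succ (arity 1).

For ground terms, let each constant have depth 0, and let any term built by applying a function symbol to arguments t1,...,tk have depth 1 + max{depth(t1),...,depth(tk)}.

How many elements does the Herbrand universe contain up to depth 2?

74

Count level by level. With function symbols times/2, succ/1, the terms of depth ≤ k are the 2 constants together with each function applied to depth-≤(k−1) tuples, so N_k = 2 + N_{k-1}^2 + N_{k-1}.
N_0 = 2
N_1 = 2 + 2^2 + 2 = 8
N_2 = 2 + 8^2 + 8 = 74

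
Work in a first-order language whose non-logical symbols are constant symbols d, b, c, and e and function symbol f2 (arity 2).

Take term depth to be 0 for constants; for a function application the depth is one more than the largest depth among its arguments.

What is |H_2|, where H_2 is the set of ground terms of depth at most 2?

Count level by level. With function symbols f2/2, the terms of depth ≤ k are the 4 constants together with each function applied to depth-≤(k−1) tuples, so N_k = 4 + N_{k-1}^2.
N_0 = 4
N_1 = 4 + 4^2 = 20
N_2 = 4 + 20^2 = 404

404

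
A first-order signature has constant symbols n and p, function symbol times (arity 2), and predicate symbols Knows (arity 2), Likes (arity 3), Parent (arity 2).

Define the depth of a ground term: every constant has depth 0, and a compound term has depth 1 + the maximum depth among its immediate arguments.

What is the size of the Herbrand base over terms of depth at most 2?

First count ground terms of depth ≤ 2.
Let N_k count ground terms of depth at most k. Each non-constant term of depth ≤ k is some function symbol applied to depth-≤(k−1) arguments, giving N_k = 2 + N_{k-1}^2.
N_0 = 2
N_1 = 2 + 2^2 = 6
N_2 = 2 + 6^2 = 38
So |H| = 38.
A ground atom is a predicate applied to a tuple of terms from H, so the count is the sum over predicates of |H|^arity:
  Knows: 38^2 = 1444;  Likes: 38^3 = 54872;  Parent: 38^2 = 1444
Total ground atoms: 1444 + 54872 + 1444 = 57760.

57760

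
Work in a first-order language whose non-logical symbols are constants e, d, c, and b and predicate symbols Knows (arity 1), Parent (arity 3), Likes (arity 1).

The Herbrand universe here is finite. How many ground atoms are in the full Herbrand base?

72

With no function symbols, the Herbrand universe is just the 4 constants.
Ground atoms per predicate: Knows: 4, Parent: 4^3 = 64, Likes: 4.
Herbrand base size = 4 + 64 + 4 = 72.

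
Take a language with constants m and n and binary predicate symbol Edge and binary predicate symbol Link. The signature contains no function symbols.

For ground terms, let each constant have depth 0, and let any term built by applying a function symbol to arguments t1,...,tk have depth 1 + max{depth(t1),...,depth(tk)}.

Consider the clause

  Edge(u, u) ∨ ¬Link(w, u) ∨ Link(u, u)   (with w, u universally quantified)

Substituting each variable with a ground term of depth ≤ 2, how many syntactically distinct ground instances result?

Ground terms of depth ≤ 2:
  With no function symbols every ground term is a constant, so there are exactly 2 ground terms at every depth bound.
  N_0 = 2
  N_1 = 2
  N_2 = 2
  Explicitly: m, n.
So there are 2 ground terms available for substitution.
The body mentions every one of the 2 quantified variables; since ground terms form a free algebra, no two substitutions collapse to the same formula.
Number of ground instances = 2^2 = 4.

4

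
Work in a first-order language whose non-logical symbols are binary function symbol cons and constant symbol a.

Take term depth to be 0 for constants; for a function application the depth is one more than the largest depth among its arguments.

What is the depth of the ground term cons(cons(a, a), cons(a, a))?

depth(cons(a, a)) = 1 + max(0, 0) = 1
depth(cons(cons(a, a), cons(a, a))) = 1 + max(1, 1) = 2

2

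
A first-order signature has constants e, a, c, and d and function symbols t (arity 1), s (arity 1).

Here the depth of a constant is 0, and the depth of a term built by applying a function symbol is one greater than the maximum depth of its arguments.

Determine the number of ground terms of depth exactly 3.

If N_k denotes the number of depth-≤k ground terms, the 4 constants give N_0 = 4, and each function symbol of arity r contributes N_{k-1}^r new terms at level k: N_k = 4 + N_{k-1} + N_{k-1}.
N_0 = 4
N_1 = 4 + 4 + 4 = 12
N_2 = 4 + 12 + 12 = 28
N_3 = 4 + 28 + 28 = 60
Terms of depth exactly 3: N_3 − N_2 = 60 − 28 = 32.

32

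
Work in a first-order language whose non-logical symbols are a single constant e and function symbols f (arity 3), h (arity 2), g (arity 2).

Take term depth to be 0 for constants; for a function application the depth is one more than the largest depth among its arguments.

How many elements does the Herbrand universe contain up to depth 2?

97

Count level by level. With function symbols f/3, h/2, g/2, the terms of depth ≤ k are the 1 constant together with each function applied to depth-≤(k−1) tuples, so N_k = 1 + N_{k-1}^3 + N_{k-1}^2 + N_{k-1}^2.
N_0 = 1
N_1 = 1 + 1^3 + 1^2 + 1^2 = 4
N_2 = 1 + 4^3 + 4^2 + 4^2 = 97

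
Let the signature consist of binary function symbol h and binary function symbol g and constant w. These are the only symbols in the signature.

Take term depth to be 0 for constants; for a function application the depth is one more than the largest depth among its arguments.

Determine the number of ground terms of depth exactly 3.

704

Write N_k for the number of ground terms of depth ≤ k. A term of depth ≤ k is either a constant or a function symbol applied to arguments of depth ≤ k−1, so N_k = 1 + N_{k-1}^2 + N_{k-1}^2.
N_0 = 1
N_1 = 1 + 1^2 + 1^2 = 3
N_2 = 1 + 3^2 + 3^2 = 19
N_3 = 1 + 19^2 + 19^2 = 723
Terms of depth exactly 3: N_3 − N_2 = 723 − 19 = 704.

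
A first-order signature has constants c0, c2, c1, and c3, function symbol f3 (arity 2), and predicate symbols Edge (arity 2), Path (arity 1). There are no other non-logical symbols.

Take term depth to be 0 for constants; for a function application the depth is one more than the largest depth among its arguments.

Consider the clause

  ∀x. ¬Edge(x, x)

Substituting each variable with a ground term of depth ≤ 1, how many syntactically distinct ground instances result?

20

Ground terms of depth ≤ 1:
  Count level by level. With function symbols f3/2, the terms of depth ≤ k are the 4 constants together with each function applied to depth-≤(k−1) tuples, so N_k = 4 + N_{k-1}^2.
  N_0 = 4
  N_1 = 4 + 4^2 = 20
So there are 20 ground terms available for substitution.
The variable x ranges independently over the available ground terms, and distinct assignments produce distinct instances.
Number of ground instances = 20.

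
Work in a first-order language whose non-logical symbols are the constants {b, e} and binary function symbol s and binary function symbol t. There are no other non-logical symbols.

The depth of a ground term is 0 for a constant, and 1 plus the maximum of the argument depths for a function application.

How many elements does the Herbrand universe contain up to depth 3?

81610

Count level by level. With function symbols s/2, t/2, the terms of depth ≤ k are the 2 constants together with each function applied to depth-≤(k−1) tuples, so N_k = 2 + N_{k-1}^2 + N_{k-1}^2.
N_0 = 2
N_1 = 2 + 2^2 + 2^2 = 10
N_2 = 2 + 10^2 + 10^2 = 202
N_3 = 2 + 202^2 + 202^2 = 81610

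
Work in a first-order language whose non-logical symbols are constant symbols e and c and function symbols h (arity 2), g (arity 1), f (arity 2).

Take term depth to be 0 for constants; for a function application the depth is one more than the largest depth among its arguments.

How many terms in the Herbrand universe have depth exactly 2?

290

Let N_k count ground terms of depth at most k. Each non-constant term of depth ≤ k is some function symbol applied to depth-≤(k−1) arguments, giving N_k = 2 + N_{k-1}^2 + N_{k-1} + N_{k-1}^2.
N_0 = 2
N_1 = 2 + 2^2 + 2 + 2^2 = 12
N_2 = 2 + 12^2 + 12 + 12^2 = 302
Terms of depth exactly 2: N_2 − N_1 = 302 − 12 = 290.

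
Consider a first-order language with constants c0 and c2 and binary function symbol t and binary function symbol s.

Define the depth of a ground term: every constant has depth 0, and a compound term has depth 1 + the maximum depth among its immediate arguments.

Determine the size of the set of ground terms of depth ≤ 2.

Let N_k = |{terms of depth ≤ k}|. Then N_0 = 2 and N_k = 2 + N_{k-1}^2 + N_{k-1}^2 for k ≥ 1 (one summand per function symbol, arity giving the exponent).
N_0 = 2
N_1 = 2 + 2^2 + 2^2 = 10
N_2 = 2 + 10^2 + 10^2 = 202

202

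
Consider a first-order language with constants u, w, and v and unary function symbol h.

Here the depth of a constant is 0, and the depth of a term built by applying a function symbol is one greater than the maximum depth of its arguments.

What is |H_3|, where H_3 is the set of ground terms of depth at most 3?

Let N_k count ground terms of depth at most k. Each non-constant term of depth ≤ k is some function symbol applied to depth-≤(k−1) arguments, giving N_k = 3 + N_{k-1}.
N_0 = 3
N_1 = 3 + 3 = 6
N_2 = 3 + 6 = 9
N_3 = 3 + 9 = 12

12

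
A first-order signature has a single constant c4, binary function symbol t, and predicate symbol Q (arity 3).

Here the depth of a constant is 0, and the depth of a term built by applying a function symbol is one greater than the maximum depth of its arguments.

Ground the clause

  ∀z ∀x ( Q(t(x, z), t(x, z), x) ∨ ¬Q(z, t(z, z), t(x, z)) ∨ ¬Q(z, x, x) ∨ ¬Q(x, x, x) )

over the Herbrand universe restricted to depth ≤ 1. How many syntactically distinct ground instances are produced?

4

Ground terms of depth ≤ 1:
  Write N_k for the number of ground terms of depth ≤ k. A term of depth ≤ k is either a constant or a function symbol applied to arguments of depth ≤ k−1, so N_k = 1 + N_{k-1}^2.
  N_0 = 1
  N_1 = 1 + 1^2 = 2
  Explicitly: c4, t(c4, c4).
So there are 2 ground terms available for substitution.
The clause has 2 distinct variables (z, x), each appearing in the body. In the free term algebra distinct substitutions yield syntactically distinct ground instances.
Number of ground instances = 2^2 = 4.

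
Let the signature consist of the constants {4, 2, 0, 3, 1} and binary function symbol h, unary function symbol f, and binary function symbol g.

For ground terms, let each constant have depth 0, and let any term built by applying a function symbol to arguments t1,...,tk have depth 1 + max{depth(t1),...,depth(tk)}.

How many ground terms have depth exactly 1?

55

Let N_k = |{terms of depth ≤ k}|. Then N_0 = 5 and N_k = 5 + N_{k-1}^2 + N_{k-1} + N_{k-1}^2 for k ≥ 1 (one summand per function symbol, arity giving the exponent).
N_0 = 5
N_1 = 5 + 5^2 + 5 + 5^2 = 60
Terms of depth exactly 1: N_1 − N_0 = 60 − 5 = 55.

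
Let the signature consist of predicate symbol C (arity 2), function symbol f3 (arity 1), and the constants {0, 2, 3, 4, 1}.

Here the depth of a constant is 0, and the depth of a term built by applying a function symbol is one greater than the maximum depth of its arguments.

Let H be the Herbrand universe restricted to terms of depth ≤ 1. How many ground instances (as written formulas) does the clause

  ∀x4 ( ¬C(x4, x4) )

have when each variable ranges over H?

10

Ground terms of depth ≤ 1:
  If N_k denotes the number of depth-≤k ground terms, the 5 constants give N_0 = 5, and each function symbol of arity r contributes N_{k-1}^r new terms at level k: N_k = 5 + N_{k-1}.
  N_0 = 5
  N_1 = 5 + 5 = 10
  Explicitly: 0, 2, 3, 4, 1, f3(0), f3(2), f3(3), f3(4), f3(1).
So there are 10 ground terms available for substitution.
The variable x4 ranges independently over the available ground terms, and distinct assignments produce distinct instances.
Number of ground instances = 10.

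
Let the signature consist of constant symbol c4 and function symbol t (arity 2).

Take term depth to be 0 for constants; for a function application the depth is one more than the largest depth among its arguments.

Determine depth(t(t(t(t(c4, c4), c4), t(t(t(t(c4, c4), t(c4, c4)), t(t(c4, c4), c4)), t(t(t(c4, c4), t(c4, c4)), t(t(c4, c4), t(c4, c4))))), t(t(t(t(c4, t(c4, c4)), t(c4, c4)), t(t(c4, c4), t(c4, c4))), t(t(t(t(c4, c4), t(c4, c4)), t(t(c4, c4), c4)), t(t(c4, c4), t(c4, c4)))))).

6

depth(t(c4, c4)) = 1 + max(0, 0) = 1
depth(t(t(c4, c4), c4)) = 1 + max(1, 0) = 2
depth(t(t(c4, c4), t(c4, c4))) = 1 + max(1, 1) = 2
depth(t(t(t(c4, c4), t(c4, c4)), t(t(c4, c4), c4))) = 1 + max(2, 2) = 3
depth(t(t(t(c4, c4), t(c4, c4)), t(t(c4, c4), t(c4, c4)))) = 1 + max(2, 2) = 3
depth(t(t(t(t(c4, c4), t(c4, c4)), t(t(c4, c4), c4)), t(t(t(c4, c4), t(c4, c4)), t(t(c4, c4), t(c4, c4))))) = 1 + max(3, 3) = 4
depth(t(t(t(c4, c4), c4), t(t(t(t(c4, c4), t(c4, c4)), t(t(c4, c4), c4)), t(t(t(c4, c4), t(c4, c4)), t(t(c4, c4), t(c4, c4)))))) = 1 + max(2, 4) = 5
depth(t(c4, t(c4, c4))) = 1 + max(0, 1) = 2
depth(t(t(c4, t(c4, c4)), t(c4, c4))) = 1 + max(2, 1) = 3
depth(t(t(t(c4, t(c4, c4)), t(c4, c4)), t(t(c4, c4), t(c4, c4)))) = 1 + max(3, 2) = 4
depth(t(t(t(t(c4, c4), t(c4, c4)), t(t(c4, c4), c4)), t(t(c4, c4), t(c4, c4)))) = 1 + max(3, 2) = 4
depth(t(t(t(t(c4, t(c4, c4)), t(c4, c4)), t(t(c4, c4), t(c4, c4))), t(t(t(t(c4, c4), t(c4, c4)), t(t(c4, c4), c4)), t(t(c4, c4), t(c4, c4))))) = 1 + max(4, 4) = 5
depth(t(t(t(t(c4, c4), c4), t(t(t(t(c4, c4), t(c4, c4)), t(t(c4, c4), c4)), t(t(t(c4, c4), t(c4, c4)), t(t(c4, c4), t(c4, c4))))), t(t(t(t(c4, t(c4, c4)), t(c4, c4)), t(t(c4, c4), t(c4, c4))), t(t(t(t(c4, c4), t(c4, c4)), t(t(c4, c4), c4)), t(t(c4, c4), t(c4, c4)))))) = 1 + max(5, 5) = 6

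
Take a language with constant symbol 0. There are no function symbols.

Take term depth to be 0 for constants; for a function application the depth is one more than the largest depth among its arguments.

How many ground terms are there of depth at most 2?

With no function symbols every ground term is a constant, so there is exactly 1 ground term at every depth bound.
N_0 = 1
N_1 = 1
N_2 = 1
Explicitly: 0.

1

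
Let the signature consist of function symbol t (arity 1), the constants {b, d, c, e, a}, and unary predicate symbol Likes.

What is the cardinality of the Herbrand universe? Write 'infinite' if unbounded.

The signature has at least one function symbol (t, arity 1) and at least one constant (b).
Iterating t gives infinitely many distinct ground terms: b, t(b), t(t(b)), ...
So the Herbrand universe is infinite.

infinite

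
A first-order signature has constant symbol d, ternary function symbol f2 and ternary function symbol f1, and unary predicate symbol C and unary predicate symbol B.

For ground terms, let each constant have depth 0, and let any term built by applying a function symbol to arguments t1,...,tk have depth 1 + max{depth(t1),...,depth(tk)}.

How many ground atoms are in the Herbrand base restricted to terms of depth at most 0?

First count ground terms of depth ≤ 0.
Let N_k count ground terms of depth at most k. Each non-constant term of depth ≤ k is some function symbol applied to depth-≤(k−1) arguments, giving N_k = 1 + N_{k-1}^3 + N_{k-1}^3.
N_0 = 1
Explicitly: d.
So |H| = 1.
A ground atom is a predicate applied to a tuple of terms from H, so the count is the sum over predicates of |H|^arity:
  C: 1;  B: 1
Total ground atoms: 1 + 1 = 2.

2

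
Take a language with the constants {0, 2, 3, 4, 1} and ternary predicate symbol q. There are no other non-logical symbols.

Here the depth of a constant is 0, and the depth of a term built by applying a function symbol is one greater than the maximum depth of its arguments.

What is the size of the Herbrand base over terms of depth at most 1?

First count ground terms of depth ≤ 1.
With no function symbols every ground term is a constant, so there are exactly 5 ground terms at every depth bound.
N_0 = 5
N_1 = 5
Explicitly: 0, 2, 3, 4, 1.
So |H| = 5.
Ground atoms are formed by filling each argument slot of a predicate with a term from H, so an r-ary predicate gives |H|^r atoms:
  q: 5^3 = 125
Total ground atoms: 125.

125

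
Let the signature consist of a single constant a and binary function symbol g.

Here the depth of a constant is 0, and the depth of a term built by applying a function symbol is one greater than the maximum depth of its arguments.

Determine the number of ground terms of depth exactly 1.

Count level by level. With function symbols g/2, the terms of depth ≤ k are the 1 constant together with each function applied to depth-≤(k−1) tuples, so N_k = 1 + N_{k-1}^2.
N_0 = 1
N_1 = 1 + 1^2 = 2
Terms of depth exactly 1: N_1 − N_0 = 2 − 1 = 1.

1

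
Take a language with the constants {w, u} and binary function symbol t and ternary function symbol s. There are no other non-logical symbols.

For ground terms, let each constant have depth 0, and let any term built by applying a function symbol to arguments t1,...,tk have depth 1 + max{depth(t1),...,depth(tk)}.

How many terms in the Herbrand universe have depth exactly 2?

2928

Count level by level. With function symbols t/2, s/3, the terms of depth ≤ k are the 2 constants together with each function applied to depth-≤(k−1) tuples, so N_k = 2 + N_{k-1}^2 + N_{k-1}^3.
N_0 = 2
N_1 = 2 + 2^2 + 2^3 = 14
N_2 = 2 + 14^2 + 14^3 = 2942
Terms of depth exactly 2: N_2 − N_1 = 2942 − 14 = 2928.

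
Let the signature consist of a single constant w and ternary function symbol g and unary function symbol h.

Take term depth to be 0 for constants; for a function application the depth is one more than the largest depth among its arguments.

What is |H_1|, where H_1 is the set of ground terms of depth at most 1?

3

Write N_k for the number of ground terms of depth ≤ k. A term of depth ≤ k is either a constant or a function symbol applied to arguments of depth ≤ k−1, so N_k = 1 + N_{k-1}^3 + N_{k-1}.
N_0 = 1
N_1 = 1 + 1^3 + 1 = 3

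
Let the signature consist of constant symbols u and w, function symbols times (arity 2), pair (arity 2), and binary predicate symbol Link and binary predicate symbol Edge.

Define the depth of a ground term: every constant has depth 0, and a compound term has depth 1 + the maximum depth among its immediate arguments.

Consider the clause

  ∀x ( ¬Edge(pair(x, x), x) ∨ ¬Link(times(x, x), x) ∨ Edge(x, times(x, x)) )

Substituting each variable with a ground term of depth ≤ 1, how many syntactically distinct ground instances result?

10

Ground terms of depth ≤ 1:
  Count level by level. With function symbols times/2, pair/2, the terms of depth ≤ k are the 2 constants together with each function applied to depth-≤(k−1) tuples, so N_k = 2 + N_{k-1}^2 + N_{k-1}^2.
  N_0 = 2
  N_1 = 2 + 2^2 + 2^2 = 10
  Explicitly: u, w, times(u, u), times(u, w), times(w, u), times(w, w), pair(u, u), pair(u, w), pair(w, u), pair(w, w).
So there are 10 ground terms available for substitution.
The variable x ranges independently over the available ground terms, and distinct assignments produce distinct instances.
Number of ground instances = 10.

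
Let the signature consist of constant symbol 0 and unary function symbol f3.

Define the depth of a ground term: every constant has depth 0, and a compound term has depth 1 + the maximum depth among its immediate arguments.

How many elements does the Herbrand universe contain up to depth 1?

Let N_k count ground terms of depth at most k. Each non-constant term of depth ≤ k is some function symbol applied to depth-≤(k−1) arguments, giving N_k = 1 + N_{k-1}.
N_0 = 1
N_1 = 1 + 1 = 2
Explicitly: 0, f3(0).

2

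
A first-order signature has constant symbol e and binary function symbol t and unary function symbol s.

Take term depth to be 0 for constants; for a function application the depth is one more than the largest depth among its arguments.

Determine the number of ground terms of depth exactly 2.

10

Count level by level. With function symbols t/2, s/1, the terms of depth ≤ k are the 1 constant together with each function applied to depth-≤(k−1) tuples, so N_k = 1 + N_{k-1}^2 + N_{k-1}.
N_0 = 1
N_1 = 1 + 1^2 + 1 = 3
N_2 = 1 + 3^2 + 3 = 13
Terms of depth exactly 2: N_2 − N_1 = 13 − 3 = 10.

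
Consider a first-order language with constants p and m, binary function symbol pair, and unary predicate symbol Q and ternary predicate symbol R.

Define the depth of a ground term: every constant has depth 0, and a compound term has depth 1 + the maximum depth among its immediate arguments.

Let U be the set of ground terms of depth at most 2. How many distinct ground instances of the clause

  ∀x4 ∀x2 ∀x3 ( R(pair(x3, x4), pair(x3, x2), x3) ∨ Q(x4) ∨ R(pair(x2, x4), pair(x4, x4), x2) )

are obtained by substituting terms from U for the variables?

54872

Ground terms of depth ≤ 2:
  If N_k denotes the number of depth-≤k ground terms, the 2 constants give N_0 = 2, and each function symbol of arity r contributes N_{k-1}^r new terms at level k: N_k = 2 + N_{k-1}^2.
  N_0 = 2
  N_1 = 2 + 2^2 = 6
  N_2 = 2 + 6^2 = 38
So there are 38 ground terms available for substitution.
Each of x4, x2, x3 ranges independently over the available ground terms, and distinct assignments produce distinct instances.
Number of ground instances = 38^3 = 54872.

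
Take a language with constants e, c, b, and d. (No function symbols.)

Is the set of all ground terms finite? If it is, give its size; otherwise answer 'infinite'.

There are no function symbols, so every ground term is one of the 4 constants.
The Herbrand universe is {e, c, b, d}, which is finite with 4 elements.

4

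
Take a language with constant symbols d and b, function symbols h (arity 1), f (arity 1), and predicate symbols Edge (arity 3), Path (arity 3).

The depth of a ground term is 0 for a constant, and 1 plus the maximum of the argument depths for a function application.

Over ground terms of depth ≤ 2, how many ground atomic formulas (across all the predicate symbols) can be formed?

5488

First count ground terms of depth ≤ 2.
Count level by level. With function symbols h/1, f/1, the terms of depth ≤ k are the 2 constants together with each function applied to depth-≤(k−1) tuples, so N_k = 2 + N_{k-1} + N_{k-1}.
N_0 = 2
N_1 = 2 + 2 + 2 = 6
N_2 = 2 + 6 + 6 = 14
So |H| = 14.
For each predicate symbol, the number of ground atoms is |H| raised to its arity; summing:
  Edge: 14^3 = 2744;  Path: 14^3 = 2744
Total ground atoms: 2744 + 2744 = 5488.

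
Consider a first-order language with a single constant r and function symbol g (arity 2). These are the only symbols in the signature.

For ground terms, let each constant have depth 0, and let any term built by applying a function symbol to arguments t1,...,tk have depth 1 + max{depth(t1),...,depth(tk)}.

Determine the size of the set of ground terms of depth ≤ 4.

677

Let N_k count ground terms of depth at most k. Each non-constant term of depth ≤ k is some function symbol applied to depth-≤(k−1) arguments, giving N_k = 1 + N_{k-1}^2.
N_0 = 1
N_1 = 1 + 1^2 = 2
N_2 = 1 + 2^2 = 5
N_3 = 1 + 5^2 = 26
N_4 = 1 + 26^2 = 677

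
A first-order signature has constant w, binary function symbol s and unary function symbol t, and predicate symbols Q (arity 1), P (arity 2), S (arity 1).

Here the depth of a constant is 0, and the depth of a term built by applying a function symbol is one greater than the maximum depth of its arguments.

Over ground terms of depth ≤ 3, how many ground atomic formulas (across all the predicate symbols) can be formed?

33855

First count ground terms of depth ≤ 3.
Let N_k = |{terms of depth ≤ k}|. Then N_0 = 1 and N_k = 1 + N_{k-1}^2 + N_{k-1} for k ≥ 1 (one summand per function symbol, arity giving the exponent).
N_0 = 1
N_1 = 1 + 1^2 + 1 = 3
N_2 = 1 + 3^2 + 3 = 13
N_3 = 1 + 13^2 + 13 = 183
So |H| = 183.
A ground atom is a predicate applied to a tuple of terms from H, so the count is the sum over predicates of |H|^arity:
  Q: 183;  P: 183^2 = 33489;  S: 183
Total ground atoms: 183 + 33489 + 183 = 33855.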